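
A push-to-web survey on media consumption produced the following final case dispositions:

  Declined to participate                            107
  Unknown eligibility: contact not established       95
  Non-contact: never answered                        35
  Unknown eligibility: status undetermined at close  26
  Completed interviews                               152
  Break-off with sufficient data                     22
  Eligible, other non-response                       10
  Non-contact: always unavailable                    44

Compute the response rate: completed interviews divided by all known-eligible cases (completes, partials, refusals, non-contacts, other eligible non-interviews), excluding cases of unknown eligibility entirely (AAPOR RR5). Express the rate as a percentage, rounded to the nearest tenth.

No answer / not reached = 35 + 44 = 79
Unknown if eligible = 95 + 26 = 121
Numerator = 152
Denom = 152 + 22 + 107 + 79 + 10 = 370
RR5 = 152 / 370 = 0.4108

41.1%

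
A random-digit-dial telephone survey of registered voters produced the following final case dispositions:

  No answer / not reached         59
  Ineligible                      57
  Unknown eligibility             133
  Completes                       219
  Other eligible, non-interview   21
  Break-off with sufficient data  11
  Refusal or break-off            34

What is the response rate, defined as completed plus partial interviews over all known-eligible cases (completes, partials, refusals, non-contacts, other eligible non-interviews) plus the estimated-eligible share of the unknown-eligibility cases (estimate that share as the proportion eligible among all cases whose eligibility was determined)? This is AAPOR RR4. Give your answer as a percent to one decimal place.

Numerator = 219 + 11 = 230
Determined eligible = 219 + 11 + 34 + 59 + 21 = 344
e = 344 / (344 + 57) = 344 / 401 = 0.8579
Estimated eligible among unknowns = 0.8579 × 133 = 114.10
Base = 344 + 114.10 = 458.10
RR4 = 230 / 458.10 = 0.5021

50.2%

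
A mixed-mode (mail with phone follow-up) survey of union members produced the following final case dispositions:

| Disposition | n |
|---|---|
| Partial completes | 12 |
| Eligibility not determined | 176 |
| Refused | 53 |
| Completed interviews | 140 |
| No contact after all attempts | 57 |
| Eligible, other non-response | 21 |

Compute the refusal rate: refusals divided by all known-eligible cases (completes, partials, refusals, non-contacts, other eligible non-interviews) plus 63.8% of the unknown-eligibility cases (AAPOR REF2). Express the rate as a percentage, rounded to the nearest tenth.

Numerator: 53
Known eligible: 140 + 12 + 53 + 57 + 21 = 283
e × U: 0.6380 × 176 = 112.29
Denom: 283 + 112.29 = 395.29
REF2 = 53 / 395.29 = 0.1341

13.4%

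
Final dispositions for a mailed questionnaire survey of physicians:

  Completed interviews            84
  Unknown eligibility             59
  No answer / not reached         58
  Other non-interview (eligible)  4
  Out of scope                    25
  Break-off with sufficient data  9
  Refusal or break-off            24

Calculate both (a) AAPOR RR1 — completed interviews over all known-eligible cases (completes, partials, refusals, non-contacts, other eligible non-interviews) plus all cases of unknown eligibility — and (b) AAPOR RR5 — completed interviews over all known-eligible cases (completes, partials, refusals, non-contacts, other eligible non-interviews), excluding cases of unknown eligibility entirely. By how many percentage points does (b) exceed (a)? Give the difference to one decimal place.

11.6

Num = 84
Base = 84 + 9 + 24 + 58 + 4 + 59 = 238
RR1 = 84 / 238 = 0.3529
Base = 84 + 9 + 24 + 58 + 4 = 179
RR5 = 84 / 179 = 0.4693
Difference = 46.93 − 35.29 = 11.64 percentage points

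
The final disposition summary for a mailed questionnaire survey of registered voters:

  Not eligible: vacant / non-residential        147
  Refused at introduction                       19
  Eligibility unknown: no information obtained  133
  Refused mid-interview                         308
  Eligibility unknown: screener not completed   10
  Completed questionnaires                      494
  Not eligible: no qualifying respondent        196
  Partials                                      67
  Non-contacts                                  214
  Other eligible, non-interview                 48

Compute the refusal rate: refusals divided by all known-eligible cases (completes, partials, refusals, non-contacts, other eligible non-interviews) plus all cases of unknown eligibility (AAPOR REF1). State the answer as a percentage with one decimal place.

Refusal or break-off = 19 + 308 = 327
Unknown if eligible = 10 + 133 = 143
Screened out, ineligible = 196 + 147 = 343
Numerator = 327
Base = 494 + 67 + 327 + 214 + 48 + 143 = 1293
REF1 = 327 / 1293 = 0.2529

25.3%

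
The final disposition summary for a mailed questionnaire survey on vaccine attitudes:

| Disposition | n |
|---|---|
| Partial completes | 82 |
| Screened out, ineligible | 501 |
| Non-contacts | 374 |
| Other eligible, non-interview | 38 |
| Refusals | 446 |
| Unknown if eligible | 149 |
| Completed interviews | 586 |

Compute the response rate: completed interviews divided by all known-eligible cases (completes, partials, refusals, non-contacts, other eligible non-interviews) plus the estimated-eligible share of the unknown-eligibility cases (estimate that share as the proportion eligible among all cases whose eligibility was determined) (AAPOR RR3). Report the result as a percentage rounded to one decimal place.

35.8%

Num = 586
Determined eligible = 586 + 82 + 446 + 374 + 38 = 1526
e = 1526 / (1526 + 501) = 1526 / 2027 = 0.7528
e × U = 0.7528 × 149 = 112.17
Denominator = 1526 + 112.17 = 1638.17
RR3 = 586 / 1638.17 = 0.3577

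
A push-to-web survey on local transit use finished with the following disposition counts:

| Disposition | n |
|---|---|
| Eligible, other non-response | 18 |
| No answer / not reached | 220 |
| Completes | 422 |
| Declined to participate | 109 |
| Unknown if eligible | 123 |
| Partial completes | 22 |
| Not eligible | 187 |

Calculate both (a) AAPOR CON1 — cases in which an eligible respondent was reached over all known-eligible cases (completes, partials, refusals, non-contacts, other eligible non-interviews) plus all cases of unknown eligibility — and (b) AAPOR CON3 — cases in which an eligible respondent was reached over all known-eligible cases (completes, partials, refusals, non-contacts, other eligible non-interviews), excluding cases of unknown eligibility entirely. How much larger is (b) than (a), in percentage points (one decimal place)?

Top = 422 + 22 + 109 + 18 = 571
Base = 422 + 22 + 109 + 220 + 18 + 123 = 914
CON1 = 571 / 914 = 0.6247
Base = 422 + 22 + 109 + 220 + 18 = 791
CON3 = 571 / 791 = 0.7219
Difference = 72.19 − 62.47 = 9.72 percentage points

9.7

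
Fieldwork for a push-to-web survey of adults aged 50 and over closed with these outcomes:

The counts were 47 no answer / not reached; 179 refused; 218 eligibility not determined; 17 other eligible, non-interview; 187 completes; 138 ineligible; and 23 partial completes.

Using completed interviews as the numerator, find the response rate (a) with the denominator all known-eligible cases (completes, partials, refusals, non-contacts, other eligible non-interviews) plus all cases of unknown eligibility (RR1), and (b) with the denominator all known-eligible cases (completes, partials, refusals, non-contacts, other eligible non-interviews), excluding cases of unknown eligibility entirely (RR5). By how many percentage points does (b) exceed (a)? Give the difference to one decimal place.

13.4

Top = 187
Base = 187 + 23 + 179 + 47 + 17 + 218 = 671
RR1 = 187 / 671 = 0.2787
Base = 187 + 23 + 179 + 47 + 17 = 453
RR5 = 187 / 453 = 0.4128
Difference = 41.28 − 27.87 = 13.41 percentage points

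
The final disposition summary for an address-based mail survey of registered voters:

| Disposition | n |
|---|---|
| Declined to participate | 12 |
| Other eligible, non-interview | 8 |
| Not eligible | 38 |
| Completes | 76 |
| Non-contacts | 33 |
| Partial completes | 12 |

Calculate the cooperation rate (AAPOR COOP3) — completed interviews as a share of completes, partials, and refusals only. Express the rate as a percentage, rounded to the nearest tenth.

76.0%

Top = 76
Denom = 76 + 12 + 12 = 100
COOP3 = 76 / 100 = 0.7600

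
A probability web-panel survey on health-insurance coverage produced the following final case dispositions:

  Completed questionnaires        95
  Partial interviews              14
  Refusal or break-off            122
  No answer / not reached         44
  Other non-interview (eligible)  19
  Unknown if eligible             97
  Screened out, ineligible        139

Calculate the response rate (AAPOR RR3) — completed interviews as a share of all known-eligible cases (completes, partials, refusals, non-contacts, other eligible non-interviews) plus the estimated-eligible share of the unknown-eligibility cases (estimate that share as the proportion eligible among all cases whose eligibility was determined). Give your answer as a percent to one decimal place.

Num: 95
Determined eligible: 95 + 14 + 122 + 44 + 19 = 294
e = 294 / (294 + 139) = 294 / 433 = 0.6790
Estimated eligible among unknowns: 0.6790 × 97 = 65.86
Denominator: 294 + 65.86 = 359.86
RR3 = 95 / 359.86 = 0.2640

26.4%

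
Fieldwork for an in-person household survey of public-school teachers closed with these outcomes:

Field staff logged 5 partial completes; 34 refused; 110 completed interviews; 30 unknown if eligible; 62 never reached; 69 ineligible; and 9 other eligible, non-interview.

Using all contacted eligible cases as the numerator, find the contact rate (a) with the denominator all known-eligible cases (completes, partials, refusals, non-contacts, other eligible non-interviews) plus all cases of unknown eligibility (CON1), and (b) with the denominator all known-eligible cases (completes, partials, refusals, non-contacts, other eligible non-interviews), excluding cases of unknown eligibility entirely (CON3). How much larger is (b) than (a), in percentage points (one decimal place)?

Numerator: 110 + 5 + 34 + 9 = 158
Denominator: 110 + 5 + 34 + 62 + 9 + 30 = 250
CON1 = 158 / 250 = 0.6320
Denominator: 110 + 5 + 34 + 62 + 9 = 220
CON3 = 158 / 220 = 0.7182
Difference = 71.82 − 63.20 = 8.62 percentage points

8.6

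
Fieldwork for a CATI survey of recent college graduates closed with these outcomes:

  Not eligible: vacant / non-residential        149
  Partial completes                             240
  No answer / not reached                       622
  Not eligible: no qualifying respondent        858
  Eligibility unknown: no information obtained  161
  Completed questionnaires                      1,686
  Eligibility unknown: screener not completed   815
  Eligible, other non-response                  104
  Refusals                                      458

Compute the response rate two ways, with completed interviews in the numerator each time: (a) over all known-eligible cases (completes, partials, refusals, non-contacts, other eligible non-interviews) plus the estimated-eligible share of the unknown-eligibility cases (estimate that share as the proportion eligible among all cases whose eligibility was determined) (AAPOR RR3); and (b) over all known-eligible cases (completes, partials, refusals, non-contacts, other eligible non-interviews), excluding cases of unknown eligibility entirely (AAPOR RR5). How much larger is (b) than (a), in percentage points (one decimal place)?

Eligibility not determined = 815 + 161 = 976
Screened out, ineligible = 858 + 149 = 1007
Top → 1686
Eligible (known) → 1686 + 240 + 458 + 622 + 104 = 3110
e = 3110 / (3110 + 1007) = 3110 / 4117 = 0.7554
Eligible share of unknowns → 0.7554 × 976 = 737.27
Denominator → 3110 + 737.27 = 3847.27
RR3 = 1686 / 3847.27 = 0.4382
Denominator → 1686 + 240 + 458 + 622 + 104 = 3110
RR5 = 1686 / 3110 = 0.5421
Difference = 54.21 − 43.82 = 10.39 percentage points

10.4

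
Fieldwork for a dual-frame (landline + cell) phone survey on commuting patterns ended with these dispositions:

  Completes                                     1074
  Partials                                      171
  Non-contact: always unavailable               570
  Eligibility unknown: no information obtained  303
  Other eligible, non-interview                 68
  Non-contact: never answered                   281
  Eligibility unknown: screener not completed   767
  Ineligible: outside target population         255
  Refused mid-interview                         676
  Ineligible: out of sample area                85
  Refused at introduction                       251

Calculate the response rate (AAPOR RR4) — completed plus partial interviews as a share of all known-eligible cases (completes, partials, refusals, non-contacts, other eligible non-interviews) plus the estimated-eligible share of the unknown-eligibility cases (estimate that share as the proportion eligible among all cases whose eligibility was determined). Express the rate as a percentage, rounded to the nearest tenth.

30.7%

Refused = 251 + 676 = 927
No answer / not reached = 281 + 570 = 851
Eligibility not determined = 767 + 303 = 1070
Ineligible = 255 + 85 = 340
Numerator: 1074 + 171 = 1245
Known eligible: 1074 + 171 + 927 + 851 + 68 = 3091
e = 3091 / (3091 + 340) = 3091 / 3431 = 0.9009
Estimated eligible among unknowns: 0.9009 × 1070 = 963.96
Base: 3091 + 963.96 = 4054.96
RR4 = 1245 / 4054.96 = 0.3070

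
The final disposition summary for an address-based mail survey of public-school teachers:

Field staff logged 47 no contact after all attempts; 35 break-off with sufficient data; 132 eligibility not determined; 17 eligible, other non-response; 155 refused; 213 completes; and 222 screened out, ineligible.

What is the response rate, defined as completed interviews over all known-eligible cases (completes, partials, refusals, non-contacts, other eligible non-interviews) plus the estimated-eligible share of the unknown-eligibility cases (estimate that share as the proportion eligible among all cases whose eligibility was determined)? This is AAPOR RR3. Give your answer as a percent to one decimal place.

Num: 213
Known eligible: 213 + 35 + 155 + 47 + 17 = 467
e = 467 / (467 + 222) = 467 / 689 = 0.6778
Eligible share of unknowns: 0.6778 × 132 = 89.47
Base: 467 + 89.47 = 556.47
RR3 = 213 / 556.47 = 0.3828

38.3%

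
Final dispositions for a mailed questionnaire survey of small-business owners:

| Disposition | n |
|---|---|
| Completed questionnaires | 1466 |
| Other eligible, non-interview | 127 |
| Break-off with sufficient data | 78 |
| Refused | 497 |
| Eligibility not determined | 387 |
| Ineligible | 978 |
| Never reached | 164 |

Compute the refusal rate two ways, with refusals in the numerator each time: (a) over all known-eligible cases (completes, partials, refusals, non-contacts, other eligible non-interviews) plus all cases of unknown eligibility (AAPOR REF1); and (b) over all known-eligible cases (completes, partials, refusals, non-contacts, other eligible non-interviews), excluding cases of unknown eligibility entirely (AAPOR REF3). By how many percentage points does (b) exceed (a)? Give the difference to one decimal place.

Num: 497
Denom: 1466 + 78 + 497 + 164 + 127 + 387 = 2719
REF1 = 497 / 2719 = 0.1828
Denom: 1466 + 78 + 497 + 164 + 127 = 2332
REF3 = 497 / 2332 = 0.2131
Difference = 21.31 − 18.28 = 3.03 percentage points

3.0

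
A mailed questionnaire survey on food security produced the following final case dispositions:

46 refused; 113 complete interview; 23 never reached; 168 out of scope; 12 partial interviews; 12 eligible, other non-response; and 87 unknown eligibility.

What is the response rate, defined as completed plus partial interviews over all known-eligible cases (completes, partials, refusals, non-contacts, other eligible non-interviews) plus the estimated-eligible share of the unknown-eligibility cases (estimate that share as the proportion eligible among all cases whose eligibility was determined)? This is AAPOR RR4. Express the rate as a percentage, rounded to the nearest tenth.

49.2%

Top = 113 + 12 = 125
Determined eligible = 113 + 12 + 46 + 23 + 12 = 206
e = 206 / (206 + 168) = 206 / 374 = 0.5508
Estimated eligible among unknowns = 0.5508 × 87 = 47.92
Base = 206 + 47.92 = 253.92
RR4 = 125 / 253.92 = 0.4923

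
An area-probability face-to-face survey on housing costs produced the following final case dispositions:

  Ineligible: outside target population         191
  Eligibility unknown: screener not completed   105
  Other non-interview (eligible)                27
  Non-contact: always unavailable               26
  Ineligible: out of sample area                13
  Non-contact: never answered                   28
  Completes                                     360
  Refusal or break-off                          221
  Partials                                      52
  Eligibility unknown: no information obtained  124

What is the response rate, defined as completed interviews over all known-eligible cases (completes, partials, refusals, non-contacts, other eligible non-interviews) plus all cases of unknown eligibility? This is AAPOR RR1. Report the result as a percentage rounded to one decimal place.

No contact after all attempts = 28 + 26 = 54
Undetermined eligibility = 105 + 124 = 229
Not eligible = 191 + 13 = 204
Num → 360
Denominator → 360 + 52 + 221 + 54 + 27 + 229 = 943
RR1 = 360 / 943 = 0.3818

38.2%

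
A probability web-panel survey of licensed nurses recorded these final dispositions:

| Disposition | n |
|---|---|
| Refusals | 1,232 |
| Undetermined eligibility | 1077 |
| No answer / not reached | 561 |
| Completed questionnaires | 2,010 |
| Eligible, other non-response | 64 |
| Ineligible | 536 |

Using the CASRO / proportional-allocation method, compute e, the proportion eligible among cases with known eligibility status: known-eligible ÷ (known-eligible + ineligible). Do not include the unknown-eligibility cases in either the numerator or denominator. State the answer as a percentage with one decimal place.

87.8%

Determined eligible = 2010 + 1232 + 561 + 64 = 3867
e = 3867 / (3867 + 536) = 3867 / 4403 = 0.8783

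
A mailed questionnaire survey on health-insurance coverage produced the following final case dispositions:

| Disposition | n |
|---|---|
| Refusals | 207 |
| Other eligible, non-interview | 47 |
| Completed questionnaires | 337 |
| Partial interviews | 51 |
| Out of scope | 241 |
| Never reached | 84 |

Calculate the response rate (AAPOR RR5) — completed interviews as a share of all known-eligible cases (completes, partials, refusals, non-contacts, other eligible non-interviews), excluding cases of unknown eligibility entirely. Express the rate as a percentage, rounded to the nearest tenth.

46.4%

Num = 337
Base = 337 + 51 + 207 + 84 + 47 = 726
RR5 = 337 / 726 = 0.4642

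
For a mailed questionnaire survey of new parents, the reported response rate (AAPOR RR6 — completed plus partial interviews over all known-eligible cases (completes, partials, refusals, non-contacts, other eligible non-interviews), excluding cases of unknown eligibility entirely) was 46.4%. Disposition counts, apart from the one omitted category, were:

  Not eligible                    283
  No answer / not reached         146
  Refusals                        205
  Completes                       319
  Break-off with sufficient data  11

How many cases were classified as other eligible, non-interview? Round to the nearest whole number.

30

Top = 319 + 11 = 330
RR6 = 330 / D = 0.464
D = 330 / 0.464 = 711.2
Remaining denominator categories sum to 681
other eligible, non-interview = 711.2 − 681 ≈ 30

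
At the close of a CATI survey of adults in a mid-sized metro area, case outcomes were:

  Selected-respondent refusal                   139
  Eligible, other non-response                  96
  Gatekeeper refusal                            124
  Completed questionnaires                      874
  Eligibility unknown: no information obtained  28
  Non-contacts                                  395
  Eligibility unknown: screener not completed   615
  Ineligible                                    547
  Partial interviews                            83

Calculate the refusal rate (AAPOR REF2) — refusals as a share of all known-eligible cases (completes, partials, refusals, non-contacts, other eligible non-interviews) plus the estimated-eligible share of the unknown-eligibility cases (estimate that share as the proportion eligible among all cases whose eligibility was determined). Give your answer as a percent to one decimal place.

12.0%

Refused = 124 + 139 = 263
Unknown eligibility = 615 + 28 = 643
Num: 263
Determined eligible: 874 + 83 + 263 + 395 + 96 = 1711
e = 1711 / (1711 + 547) = 1711 / 2258 = 0.7578
Eligible share of unknowns: 0.7578 × 643 = 487.27
Denominator: 1711 + 487.27 = 2198.27
REF2 = 263 / 2198.27 = 0.1196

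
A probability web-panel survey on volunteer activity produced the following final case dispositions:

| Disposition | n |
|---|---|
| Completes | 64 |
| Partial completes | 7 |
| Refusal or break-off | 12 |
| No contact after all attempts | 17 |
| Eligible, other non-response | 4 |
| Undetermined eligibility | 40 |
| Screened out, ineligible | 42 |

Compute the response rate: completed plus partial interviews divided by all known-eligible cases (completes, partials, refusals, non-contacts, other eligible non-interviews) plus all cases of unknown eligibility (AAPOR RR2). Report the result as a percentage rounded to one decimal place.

49.3%

Num: 64 + 7 = 71
Denom: 64 + 7 + 12 + 17 + 4 + 40 = 144
RR2 = 71 / 144 = 0.4931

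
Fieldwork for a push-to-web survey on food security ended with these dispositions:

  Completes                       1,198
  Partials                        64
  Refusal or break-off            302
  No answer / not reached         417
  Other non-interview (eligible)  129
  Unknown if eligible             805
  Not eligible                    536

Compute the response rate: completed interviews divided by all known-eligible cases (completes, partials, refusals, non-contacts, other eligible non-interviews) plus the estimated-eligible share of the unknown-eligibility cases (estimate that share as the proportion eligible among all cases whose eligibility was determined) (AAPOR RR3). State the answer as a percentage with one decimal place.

Top → 1198
Known eligible → 1198 + 64 + 302 + 417 + 129 = 2110
e = 2110 / (2110 + 536) = 2110 / 2646 = 0.7974
Estimated eligible among unknowns → 0.7974 × 805 = 641.91
Denom → 2110 + 641.91 = 2751.91
RR3 = 1198 / 2751.91 = 0.4353

43.5%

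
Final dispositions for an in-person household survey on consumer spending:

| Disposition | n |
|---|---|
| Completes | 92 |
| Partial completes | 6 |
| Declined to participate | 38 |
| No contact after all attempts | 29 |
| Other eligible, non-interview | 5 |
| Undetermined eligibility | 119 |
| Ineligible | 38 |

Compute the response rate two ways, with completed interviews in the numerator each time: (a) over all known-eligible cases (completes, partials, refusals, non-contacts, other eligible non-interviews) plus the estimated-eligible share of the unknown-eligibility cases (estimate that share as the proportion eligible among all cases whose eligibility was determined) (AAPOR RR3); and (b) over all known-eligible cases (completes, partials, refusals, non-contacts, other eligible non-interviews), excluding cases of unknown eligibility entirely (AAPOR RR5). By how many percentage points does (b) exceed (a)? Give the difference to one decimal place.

19.7

Top: 92
Known eligible: 92 + 6 + 38 + 29 + 5 = 170
e = 170 / (170 + 38) = 170 / 208 = 0.8173
e × U: 0.8173 × 119 = 97.26
Base: 170 + 97.26 = 267.26
RR3 = 92 / 267.26 = 0.3442
Base: 92 + 6 + 38 + 29 + 5 = 170
RR5 = 92 / 170 = 0.5412
Difference = 54.12 − 34.42 = 19.70 percentage points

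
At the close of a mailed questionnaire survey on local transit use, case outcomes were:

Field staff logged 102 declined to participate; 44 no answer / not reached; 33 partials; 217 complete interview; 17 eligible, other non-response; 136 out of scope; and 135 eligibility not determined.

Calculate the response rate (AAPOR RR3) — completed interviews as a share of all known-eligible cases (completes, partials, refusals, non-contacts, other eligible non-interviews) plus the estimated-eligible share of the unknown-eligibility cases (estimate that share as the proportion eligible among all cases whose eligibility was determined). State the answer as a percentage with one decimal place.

42.2%

Num → 217
Eligible (known) → 217 + 33 + 102 + 44 + 17 = 413
e = 413 / (413 + 136) = 413 / 549 = 0.7523
e × U → 0.7523 × 135 = 101.56
Base → 413 + 101.56 = 514.56
RR3 = 217 / 514.56 = 0.4217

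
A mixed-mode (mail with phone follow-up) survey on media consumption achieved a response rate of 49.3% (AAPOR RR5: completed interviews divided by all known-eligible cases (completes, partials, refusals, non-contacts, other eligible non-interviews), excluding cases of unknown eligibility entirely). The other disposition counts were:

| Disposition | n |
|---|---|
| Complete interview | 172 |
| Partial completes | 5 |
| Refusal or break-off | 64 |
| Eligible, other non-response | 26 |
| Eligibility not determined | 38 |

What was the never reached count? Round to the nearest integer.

82

RR5 = 172 / D = 0.493
D = 172 / 0.493 = 348.9
Rest of base = 267
never reached = 348.9 − 267 ≈ 82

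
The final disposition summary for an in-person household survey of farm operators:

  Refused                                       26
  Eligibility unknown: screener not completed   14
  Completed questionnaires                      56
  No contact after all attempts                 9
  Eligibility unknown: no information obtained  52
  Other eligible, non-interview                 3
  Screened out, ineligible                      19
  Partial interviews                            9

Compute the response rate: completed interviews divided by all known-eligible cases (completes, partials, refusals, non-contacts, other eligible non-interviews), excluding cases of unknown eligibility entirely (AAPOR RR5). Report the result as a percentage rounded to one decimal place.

54.4%

Unknown eligibility = 14 + 52 = 66
Top → 56
Denominator → 56 + 9 + 26 + 9 + 3 = 103
RR5 = 56 / 103 = 0.5437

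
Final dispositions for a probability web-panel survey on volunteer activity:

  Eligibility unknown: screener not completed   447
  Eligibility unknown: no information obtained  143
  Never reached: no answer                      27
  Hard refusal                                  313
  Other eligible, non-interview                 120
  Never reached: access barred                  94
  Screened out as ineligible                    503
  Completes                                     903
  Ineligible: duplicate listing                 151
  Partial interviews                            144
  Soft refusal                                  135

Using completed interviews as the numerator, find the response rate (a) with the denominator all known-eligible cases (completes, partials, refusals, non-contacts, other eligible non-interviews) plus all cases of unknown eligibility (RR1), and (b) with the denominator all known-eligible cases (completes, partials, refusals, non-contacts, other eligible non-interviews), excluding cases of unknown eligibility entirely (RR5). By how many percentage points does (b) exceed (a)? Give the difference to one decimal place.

13.2

Refusals = 313 + 135 = 448
No answer / not reached = 27 + 94 = 121
Unknown if eligible = 447 + 143 = 590
Not eligible = 503 + 151 = 654
Numerator → 903
Denom → 903 + 144 + 448 + 121 + 120 + 590 = 2326
RR1 = 903 / 2326 = 0.3882
Denom → 903 + 144 + 448 + 121 + 120 = 1736
RR5 = 903 / 1736 = 0.5202
Difference = 52.02 − 38.82 = 13.20 percentage points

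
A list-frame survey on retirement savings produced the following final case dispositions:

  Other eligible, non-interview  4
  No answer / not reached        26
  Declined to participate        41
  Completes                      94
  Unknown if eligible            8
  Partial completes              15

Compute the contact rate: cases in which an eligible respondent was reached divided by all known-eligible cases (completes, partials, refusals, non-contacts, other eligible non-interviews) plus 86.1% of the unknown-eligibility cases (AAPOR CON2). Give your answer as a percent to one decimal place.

82.4%

Num = 94 + 15 + 41 + 4 = 154
Eligible (known) = 94 + 15 + 41 + 26 + 4 = 180
Estimated eligible among unknowns = 0.8610 × 8 = 6.89
Denominator = 180 + 6.89 = 186.89
CON2 = 154 / 186.89 = 0.8240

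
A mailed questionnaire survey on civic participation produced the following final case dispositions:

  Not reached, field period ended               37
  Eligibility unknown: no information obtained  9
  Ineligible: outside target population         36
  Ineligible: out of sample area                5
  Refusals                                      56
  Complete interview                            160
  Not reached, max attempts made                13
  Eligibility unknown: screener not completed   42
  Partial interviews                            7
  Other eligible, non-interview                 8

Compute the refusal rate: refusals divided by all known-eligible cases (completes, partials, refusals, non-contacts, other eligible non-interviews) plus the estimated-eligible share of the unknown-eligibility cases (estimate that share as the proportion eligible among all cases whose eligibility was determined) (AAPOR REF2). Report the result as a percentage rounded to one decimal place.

Never reached = 37 + 13 = 50
Undetermined eligibility = 42 + 9 = 51
Out of scope = 36 + 5 = 41
Num: 56
Known eligible: 160 + 7 + 56 + 50 + 8 = 281
e = 281 / (281 + 41) = 281 / 322 = 0.8727
e × U: 0.8727 × 51 = 44.51
Denominator: 281 + 44.51 = 325.51
REF2 = 56 / 325.51 = 0.1720

17.2%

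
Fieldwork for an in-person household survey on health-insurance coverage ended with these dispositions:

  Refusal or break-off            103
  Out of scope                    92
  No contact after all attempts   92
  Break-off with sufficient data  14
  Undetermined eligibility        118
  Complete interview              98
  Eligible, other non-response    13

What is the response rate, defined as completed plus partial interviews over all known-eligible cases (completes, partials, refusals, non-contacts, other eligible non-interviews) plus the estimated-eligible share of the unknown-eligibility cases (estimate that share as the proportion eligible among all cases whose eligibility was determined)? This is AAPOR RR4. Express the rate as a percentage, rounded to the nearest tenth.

Top = 98 + 14 = 112
Eligible (known) = 98 + 14 + 103 + 92 + 13 = 320
e = 320 / (320 + 92) = 320 / 412 = 0.7767
Estimated eligible among unknowns = 0.7767 × 118 = 91.65
Base = 320 + 91.65 = 411.65
RR4 = 112 / 411.65 = 0.2721

27.2%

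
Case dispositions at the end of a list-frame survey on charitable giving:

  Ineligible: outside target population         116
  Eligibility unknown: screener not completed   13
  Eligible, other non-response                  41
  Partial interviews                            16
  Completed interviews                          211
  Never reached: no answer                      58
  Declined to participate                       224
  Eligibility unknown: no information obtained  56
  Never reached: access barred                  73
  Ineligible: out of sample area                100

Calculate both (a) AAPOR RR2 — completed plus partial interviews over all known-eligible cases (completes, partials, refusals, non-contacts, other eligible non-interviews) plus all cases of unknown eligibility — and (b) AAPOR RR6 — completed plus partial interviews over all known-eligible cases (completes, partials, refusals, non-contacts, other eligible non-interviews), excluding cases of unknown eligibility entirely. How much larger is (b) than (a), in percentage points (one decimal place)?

Non-contacts = 58 + 73 = 131
Undetermined eligibility = 13 + 56 = 69
Ineligible = 116 + 100 = 216
Numerator = 211 + 16 = 227
Denominator = 211 + 16 + 224 + 131 + 41 + 69 = 692
RR2 = 227 / 692 = 0.3280
Denominator = 211 + 16 + 224 + 131 + 41 = 623
RR6 = 227 / 623 = 0.3644
Difference = 36.44 − 32.80 = 3.64 percentage points

3.6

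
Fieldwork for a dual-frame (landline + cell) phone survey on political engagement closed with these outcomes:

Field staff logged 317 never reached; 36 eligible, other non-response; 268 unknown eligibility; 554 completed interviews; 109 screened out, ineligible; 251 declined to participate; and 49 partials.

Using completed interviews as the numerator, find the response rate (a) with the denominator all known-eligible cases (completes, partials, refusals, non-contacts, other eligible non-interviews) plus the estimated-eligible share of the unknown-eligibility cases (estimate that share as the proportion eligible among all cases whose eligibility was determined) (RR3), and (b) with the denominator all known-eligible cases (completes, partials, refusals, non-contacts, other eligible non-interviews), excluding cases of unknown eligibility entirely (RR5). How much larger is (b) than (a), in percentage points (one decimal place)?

7.8

Numerator → 554
Determined eligible → 554 + 49 + 251 + 317 + 36 = 1207
e = 1207 / (1207 + 109) = 1207 / 1316 = 0.9172
e × U → 0.9172 × 268 = 245.81
Denominator → 1207 + 245.81 = 1452.81
RR3 = 554 / 1452.81 = 0.3813
Denominator → 554 + 49 + 251 + 317 + 36 = 1207
RR5 = 554 / 1207 = 0.4590
Difference = 45.90 − 38.13 = 7.77 percentage points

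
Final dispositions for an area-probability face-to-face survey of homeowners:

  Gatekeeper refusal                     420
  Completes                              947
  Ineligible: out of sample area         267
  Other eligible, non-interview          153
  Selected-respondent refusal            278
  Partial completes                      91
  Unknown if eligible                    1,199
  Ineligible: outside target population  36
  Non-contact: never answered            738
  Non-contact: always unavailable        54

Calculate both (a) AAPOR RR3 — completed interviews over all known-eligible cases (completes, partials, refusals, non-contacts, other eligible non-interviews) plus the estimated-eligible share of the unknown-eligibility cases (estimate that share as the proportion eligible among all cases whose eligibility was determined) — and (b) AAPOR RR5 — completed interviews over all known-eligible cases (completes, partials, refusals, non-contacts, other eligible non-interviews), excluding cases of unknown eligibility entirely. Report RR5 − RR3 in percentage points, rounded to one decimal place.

10.1

Refusals = 420 + 278 = 698
No contact after all attempts = 738 + 54 = 792
Ineligible = 36 + 267 = 303
Numerator → 947
Known eligible → 947 + 91 + 698 + 792 + 153 = 2681
e = 2681 / (2681 + 303) = 2681 / 2984 = 0.8985
Estimated eligible among unknowns → 0.8985 × 1199 = 1077.30
Denominator → 2681 + 1077.30 = 3758.30
RR3 = 947 / 3758.30 = 0.2520
Denominator → 947 + 91 + 698 + 792 + 153 = 2681
RR5 = 947 / 2681 = 0.3532
Difference = 35.32 − 25.20 = 10.12 percentage points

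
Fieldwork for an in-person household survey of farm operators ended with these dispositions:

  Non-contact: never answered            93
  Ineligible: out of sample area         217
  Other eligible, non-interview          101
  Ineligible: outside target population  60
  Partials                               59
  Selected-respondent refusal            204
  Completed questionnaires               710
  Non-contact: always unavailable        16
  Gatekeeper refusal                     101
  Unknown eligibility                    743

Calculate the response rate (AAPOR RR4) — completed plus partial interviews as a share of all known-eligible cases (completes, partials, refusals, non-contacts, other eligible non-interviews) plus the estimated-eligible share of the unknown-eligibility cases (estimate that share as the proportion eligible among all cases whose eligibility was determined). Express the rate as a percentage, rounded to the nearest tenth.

Refusals = 101 + 204 = 305
No contact after all attempts = 93 + 16 = 109
Out of scope = 60 + 217 = 277
Num → 710 + 59 = 769
Eligible (known) → 710 + 59 + 305 + 109 + 101 = 1284
e = 1284 / (1284 + 277) = 1284 / 1561 = 0.8225
Estimated eligible among unknowns → 0.8225 × 743 = 611.12
Denominator → 1284 + 611.12 = 1895.12
RR4 = 769 / 1895.12 = 0.4058

40.6%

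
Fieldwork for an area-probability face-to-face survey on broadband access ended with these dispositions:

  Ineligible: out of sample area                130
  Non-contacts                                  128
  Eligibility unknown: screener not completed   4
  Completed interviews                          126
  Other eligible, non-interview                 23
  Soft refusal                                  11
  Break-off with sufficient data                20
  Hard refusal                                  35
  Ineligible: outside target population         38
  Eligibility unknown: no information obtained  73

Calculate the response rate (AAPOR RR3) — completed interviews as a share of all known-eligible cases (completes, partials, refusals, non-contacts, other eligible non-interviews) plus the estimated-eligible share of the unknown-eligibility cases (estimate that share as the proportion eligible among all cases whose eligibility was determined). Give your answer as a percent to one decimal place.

31.9%

Refused = 35 + 11 = 46
Eligibility not determined = 4 + 73 = 77
Not eligible = 38 + 130 = 168
Num: 126
Known eligible: 126 + 20 + 46 + 128 + 23 = 343
e = 343 / (343 + 168) = 343 / 511 = 0.6712
Estimated eligible among unknowns: 0.6712 × 77 = 51.68
Base: 343 + 51.68 = 394.68
RR3 = 126 / 394.68 = 0.3192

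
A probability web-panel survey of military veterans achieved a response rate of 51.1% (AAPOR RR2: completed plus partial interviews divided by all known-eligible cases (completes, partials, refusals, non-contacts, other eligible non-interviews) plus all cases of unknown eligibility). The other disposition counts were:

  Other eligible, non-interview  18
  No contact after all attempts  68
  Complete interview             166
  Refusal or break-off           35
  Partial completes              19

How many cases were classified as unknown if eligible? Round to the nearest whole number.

Numerator → 166 + 19 = 185
RR2 = 185 / D = 0.511
D = 185 / 0.511 = 362.0
Remaining denominator categories sum to 306
unknown if eligible = 362.0 − 306 ≈ 56

56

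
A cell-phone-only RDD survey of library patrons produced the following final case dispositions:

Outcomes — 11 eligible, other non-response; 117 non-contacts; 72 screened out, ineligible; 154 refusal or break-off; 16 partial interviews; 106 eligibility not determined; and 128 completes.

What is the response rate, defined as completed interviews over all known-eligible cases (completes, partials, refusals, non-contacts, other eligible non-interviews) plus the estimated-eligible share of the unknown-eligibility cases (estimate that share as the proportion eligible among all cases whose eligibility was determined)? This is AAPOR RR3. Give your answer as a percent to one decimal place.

Top = 128
Eligible (known) = 128 + 16 + 154 + 117 + 11 = 426
e = 426 / (426 + 72) = 426 / 498 = 0.8554
e × U = 0.8554 × 106 = 90.67
Base = 426 + 90.67 = 516.67
RR3 = 128 / 516.67 = 0.2477

24.8%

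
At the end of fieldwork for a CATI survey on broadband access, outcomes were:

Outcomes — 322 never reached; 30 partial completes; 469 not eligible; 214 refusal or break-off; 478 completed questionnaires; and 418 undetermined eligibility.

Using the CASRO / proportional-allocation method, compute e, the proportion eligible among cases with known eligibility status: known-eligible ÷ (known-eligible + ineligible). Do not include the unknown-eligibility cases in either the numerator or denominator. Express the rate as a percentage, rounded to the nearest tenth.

Eligible (known) → 478 + 30 + 214 + 322 = 1044
e = 1044 / (1044 + 469) = 1044 / 1513 = 0.6900

69.0%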